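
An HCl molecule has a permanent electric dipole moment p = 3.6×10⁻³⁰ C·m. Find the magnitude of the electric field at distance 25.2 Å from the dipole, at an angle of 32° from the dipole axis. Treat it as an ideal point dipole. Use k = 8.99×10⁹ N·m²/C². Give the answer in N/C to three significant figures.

At angle θ the dipole field magnitude is E = (kp/r³)·√(1 + 3cos²θ).
kp/r³ = (8.99×10⁹)(3.60×10⁻³⁰) / (2.52×10⁻⁹)³ = 2.022×10⁶ N/C.
√(1 + 3cos²32°) = √(1 + 3·0.7192) = √3.1576 ≈ 1.7770.
E ≈ 2.022×10⁶ × 1.777 = 3.594×10⁶ N/C.

E ≈ 3.59×10⁶ N/C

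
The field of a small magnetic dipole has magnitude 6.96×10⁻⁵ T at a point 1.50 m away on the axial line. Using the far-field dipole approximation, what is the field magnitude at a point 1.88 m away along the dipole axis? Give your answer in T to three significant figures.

Dipole fields scale as 1/r³ in the far field; the geometry is the same at both points.
B₂ = B₁ · (r₁/r₂)³ = 6.96×10⁻⁵ · (1.50/1.88)³.
(r₁/r₂)³ = (0.7979)³ = 0.5079.
B₂ ≈ 3.535×10⁻⁵ T.

B ≈ 3.54×10⁻⁵ T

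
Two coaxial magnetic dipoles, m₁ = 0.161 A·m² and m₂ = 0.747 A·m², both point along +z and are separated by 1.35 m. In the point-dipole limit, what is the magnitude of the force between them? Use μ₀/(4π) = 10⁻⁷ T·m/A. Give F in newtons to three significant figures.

On-axis B of dipole 1: B = (μ₀/4π)·2m₁/r³. Force on dipole 2: F = m₂·dB/dr.
dB/dr = −(μ₀/4π)·6m₁/r⁴, so |F| = (μ₀/4π)·6m₁m₂/r⁴.
F = 6(10⁻⁷)(0.161)(0.747)/(1.35)⁴ = 2.173×10⁻⁸ N.

F ≈ 2.17×10⁻⁸ N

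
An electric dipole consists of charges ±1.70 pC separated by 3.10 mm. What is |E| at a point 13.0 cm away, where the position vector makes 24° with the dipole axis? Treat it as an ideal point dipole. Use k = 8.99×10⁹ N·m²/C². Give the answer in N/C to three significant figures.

Dipole moment p = qd = (1.70×10⁻¹² C)(0.00310 m) = 5.27×10⁻¹⁵ C·m.
At angle θ the dipole field magnitude is E = (kp/r³)·√(1 + 3cos²θ).
kp/r³ = (8.99×10⁹)(5.27×10⁻¹⁵) / (0.130)³ = 0.02156 N/C.
√(1 + 3cos²24°) = √(1 + 3·0.8346) = √3.5037 ≈ 1.8718.
E ≈ 0.02156 × 1.872 = 0.04036 N/C.

E ≈ 0.0404 N/C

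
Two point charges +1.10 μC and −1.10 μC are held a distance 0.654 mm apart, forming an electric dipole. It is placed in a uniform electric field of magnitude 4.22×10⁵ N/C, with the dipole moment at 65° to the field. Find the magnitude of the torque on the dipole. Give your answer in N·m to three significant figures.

τ ≈ 2.75×10⁻⁴ N·m

Dipole moment p = qd = (1.10×10⁻⁶ C)(6.54×10⁻⁴ m) = 7.194×10⁻¹⁰ C·m.
Torque on an electric dipole: τ = pE sinθ.
τ = (7.194×10⁻¹⁰)(4.22×10⁵)·sin65° = 2.751×10⁻⁴ N·m.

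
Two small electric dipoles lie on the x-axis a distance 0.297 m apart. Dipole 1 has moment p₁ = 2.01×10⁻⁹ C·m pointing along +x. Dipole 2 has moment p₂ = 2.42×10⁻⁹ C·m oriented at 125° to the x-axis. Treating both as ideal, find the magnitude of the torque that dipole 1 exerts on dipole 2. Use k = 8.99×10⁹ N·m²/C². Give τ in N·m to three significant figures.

The second dipole sits on the axis of the first, so the field there is axial: E₁ = 2kp₁/r³ along +x.
E₁ = 2(8.99×10⁹)(2.01×10⁻⁹)/(0.297)³ = 1379 N/C.
Torque on the second dipole: τ = p₂ E₁ sinθ.
τ = (2.42×10⁻⁹)(1379)·sin125° = 2.735×10⁻⁶ N·m.

τ ≈ 2.73×10⁻⁶ N·m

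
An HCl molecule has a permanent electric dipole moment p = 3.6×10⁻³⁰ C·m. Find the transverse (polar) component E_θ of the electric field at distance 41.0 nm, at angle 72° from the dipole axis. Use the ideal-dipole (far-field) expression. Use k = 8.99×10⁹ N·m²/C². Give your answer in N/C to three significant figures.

E_θ ≈ 447 N/C

For a dipole, E_θ = (kp sinθ)/r³.
kp/r³ = (8.99×10⁹)(3.60×10⁻³⁰)/(4.10×10⁻⁸)³ = 469.6 N/C.
E_θ = 469.6·sin72° = 446.6 N/C.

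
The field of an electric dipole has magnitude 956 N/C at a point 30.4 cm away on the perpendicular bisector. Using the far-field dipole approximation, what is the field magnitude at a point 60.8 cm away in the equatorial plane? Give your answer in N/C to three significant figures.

Dipole fields scale as 1/r³ in the far field; the geometry is the same at both points.
E₂ = E₁ · (r₁/r₂)³ = 956 · (30.4/60.8)³.
(r₁/r₂)³ = (0.5)³ = 0.125.
E₂ ≈ 119.5 N/C.

E ≈ 120 N/C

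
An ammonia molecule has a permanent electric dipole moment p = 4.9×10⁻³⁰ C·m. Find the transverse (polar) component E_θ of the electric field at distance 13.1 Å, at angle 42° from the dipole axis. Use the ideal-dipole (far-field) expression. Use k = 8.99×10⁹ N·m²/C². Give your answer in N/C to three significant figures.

E_θ ≈ 1.31×10⁷ N/C

For a dipole, E_θ = (kp sinθ)/r³.
kp/r³ = (8.99×10⁹)(4.90×10⁻³⁰)/(1.31×10⁻⁹)³ = 1.959×10⁷ N/C.
E_θ = 1.959×10⁷·sin42° = 1.311×10⁷ N/C.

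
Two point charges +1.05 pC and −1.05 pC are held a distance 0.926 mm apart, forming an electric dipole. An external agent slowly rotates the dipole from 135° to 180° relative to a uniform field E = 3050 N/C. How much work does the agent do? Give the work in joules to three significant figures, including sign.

Dipole moment p = qd = (1.05×10⁻¹² C)(9.26×10⁻⁴ m) = 9.723×10⁻¹⁶ C·m.
W_ext = ΔU = U(θ₂) − U(θ₁) = −pE cosθ₂ − (−pE cosθ₁) = pE(cosθ₁ − cosθ₂).
W = (9.723×10⁻¹⁶)(3050)·(cos135° − cos180°) = (2.966×10⁻¹²)·(+0.2929) = 8.686×10⁻¹³ J.

W ≈ 8.69×10⁻¹³ J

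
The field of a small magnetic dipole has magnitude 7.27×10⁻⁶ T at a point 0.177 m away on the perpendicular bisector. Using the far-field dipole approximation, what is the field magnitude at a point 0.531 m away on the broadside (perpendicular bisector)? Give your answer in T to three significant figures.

Dipole fields scale as 1/r³ in the far field; the geometry is the same at both points.
B₂ = B₁ · (r₁/r₂)³ = 7.27×10⁻⁶ · (0.177/0.531)³.
(r₁/r₂)³ = (0.3333)³ = 0.03704.
B₂ ≈ 2.693×10⁻⁷ T.

B ≈ 2.69×10⁻⁷ T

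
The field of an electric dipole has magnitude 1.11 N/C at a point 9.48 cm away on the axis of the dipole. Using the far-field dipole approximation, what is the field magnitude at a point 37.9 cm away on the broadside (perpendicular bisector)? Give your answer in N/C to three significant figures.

E ≈ 0.00869 N/C

Dipole fields scale as 1/r³ in the far field.
The axial field is twice the equatorial field at the same r, so the geometry factor is 1/2.
E₂ = E₁ · (1/2) · (r₁/r₂)³ = 1.11 · 0.5 · (9.48/37.9)³.
(r₁/r₂)³ = (0.2501)³ = 0.01565.
E₂ ≈ 0.008686 N/C.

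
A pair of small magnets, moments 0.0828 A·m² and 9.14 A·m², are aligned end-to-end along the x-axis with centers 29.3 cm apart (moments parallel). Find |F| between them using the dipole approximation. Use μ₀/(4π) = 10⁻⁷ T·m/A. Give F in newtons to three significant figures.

On-axis B of dipole 1: B = (μ₀/4π)·2m₁/r³. Force on dipole 2: F = m₂·dB/dr.
dB/dr = −(μ₀/4π)·6m₁/r⁴, so |F| = (μ₀/4π)·6m₁m₂/r⁴.
F = 6(10⁻⁷)(0.0828)(9.14)/(0.293)⁴ = 6.161×10⁻⁵ N.

F ≈ 6.16×10⁻⁵ N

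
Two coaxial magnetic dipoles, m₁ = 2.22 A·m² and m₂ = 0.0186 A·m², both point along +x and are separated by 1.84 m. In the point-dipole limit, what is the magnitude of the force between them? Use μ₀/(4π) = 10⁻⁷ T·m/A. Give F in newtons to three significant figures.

On-axis B of dipole 1: B = (μ₀/4π)·2m₁/r³. Force on dipole 2: F = m₂·dB/dr.
dB/dr = −(μ₀/4π)·6m₁/r⁴, so |F| = (μ₀/4π)·6m₁m₂/r⁴.
F = 6(10⁻⁷)(2.22)(0.0186)/(1.84)⁴ = 2.161×10⁻⁹ N.

F ≈ 2.16×10⁻⁹ N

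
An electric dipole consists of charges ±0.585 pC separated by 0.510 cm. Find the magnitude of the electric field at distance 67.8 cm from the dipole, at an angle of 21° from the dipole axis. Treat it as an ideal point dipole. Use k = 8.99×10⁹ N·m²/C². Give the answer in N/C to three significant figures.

Dipole moment p = qd = (5.85×10⁻¹³ C)(0.00510 m) = 2.984×10⁻¹⁵ C·m.
At angle θ the dipole field magnitude is E = (kp/r³)·√(1 + 3cos²θ).
kp/r³ = (8.99×10⁹)(2.984×10⁻¹⁵) / (0.678)³ = 8.607×10⁻⁵ N/C.
√(1 + 3cos²21°) = √(1 + 3·0.8716) = √3.6147 ≈ 1.9012.
E ≈ 8.607×10⁻⁵ × 1.901 = 1.636×10⁻⁴ N/C.

E ≈ 1.64×10⁻⁴ N/C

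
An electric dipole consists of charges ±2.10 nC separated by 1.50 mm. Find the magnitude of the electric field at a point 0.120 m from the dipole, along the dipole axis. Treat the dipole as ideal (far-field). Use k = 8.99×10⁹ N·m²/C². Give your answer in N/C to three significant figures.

Dipole moment p = qd = (2.10×10⁻⁹ C)(0.00150 m) = 3.15×10⁻¹² C·m.
On the dipole axis E = 2kp/r³.
E = 2·(8.99×10⁹)(3.15×10⁻¹²) / (0.120)³ = 32.78 N/C.

E ≈ 32.8 N/C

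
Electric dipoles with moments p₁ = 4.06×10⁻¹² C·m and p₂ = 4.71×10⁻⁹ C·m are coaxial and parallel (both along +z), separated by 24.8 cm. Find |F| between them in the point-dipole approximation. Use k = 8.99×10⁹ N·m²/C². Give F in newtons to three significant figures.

F ≈ 2.73×10⁻⁷ N

On-axis field of dipole 1 at distance r: E = 2kp₁/r³. Force on dipole 2 is F = p₂·dE/dr (gradient along axis).
dE/dr = −6kp₁/r⁴, so |F| = 6kp₁p₂/r⁴ (attractive for aligned moments).
F = 6(8.99×10⁹)(4.06×10⁻¹²)(4.71×10⁻⁹)/(0.248)⁴ = 2.727×10⁻⁷ N.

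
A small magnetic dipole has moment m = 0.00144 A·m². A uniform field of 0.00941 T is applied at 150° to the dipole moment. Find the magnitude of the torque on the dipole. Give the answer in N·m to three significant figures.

τ ≈ 6.78×10⁻⁶ N·m

Torque on a magnetic dipole: τ = mB sinθ.
τ = (0.00144)(0.00941)·sin150° = 6.775×10⁻⁶ N·m.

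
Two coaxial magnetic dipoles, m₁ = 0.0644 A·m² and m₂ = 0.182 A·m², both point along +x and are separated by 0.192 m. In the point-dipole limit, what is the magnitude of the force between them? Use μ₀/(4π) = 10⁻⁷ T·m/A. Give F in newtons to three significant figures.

On-axis B of dipole 1: B = (μ₀/4π)·2m₁/r³. Force on dipole 2: F = m₂·dB/dr.
dB/dr = −(μ₀/4π)·6m₁/r⁴, so |F| = (μ₀/4π)·6m₁m₂/r⁴.
F = 6(10⁻⁷)(0.0644)(0.182)/(0.192)⁴ = 5.175×10⁻⁶ N.

F ≈ 5.17×10⁻⁶ N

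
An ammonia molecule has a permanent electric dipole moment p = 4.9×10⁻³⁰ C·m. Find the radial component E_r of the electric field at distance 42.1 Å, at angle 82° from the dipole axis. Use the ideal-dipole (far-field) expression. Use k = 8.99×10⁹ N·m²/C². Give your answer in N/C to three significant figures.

E_r ≈ 1.64×10⁵ N/C

For a dipole, E_r = (2kp cosθ)/r³.
kp/r³ = (8.99×10⁹)(4.90×10⁻³⁰)/(4.21×10⁻⁹)³ = 5.903×10⁵ N/C.
E_r = 2·5.903×10⁵·cos82° = 1.643×10⁵ N/C.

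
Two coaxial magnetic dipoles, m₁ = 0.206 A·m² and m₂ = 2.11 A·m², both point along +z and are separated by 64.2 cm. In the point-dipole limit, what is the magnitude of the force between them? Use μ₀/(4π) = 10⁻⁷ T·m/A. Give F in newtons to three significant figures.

On-axis B of dipole 1: B = (μ₀/4π)·2m₁/r³. Force on dipole 2: F = m₂·dB/dr.
dB/dr = −(μ₀/4π)·6m₁/r⁴, so |F| = (μ₀/4π)·6m₁m₂/r⁴.
F = 6(10⁻⁷)(0.206)(2.11)/(0.642)⁴ = 1.535×10⁻⁶ N.

F ≈ 1.54×10⁻⁶ N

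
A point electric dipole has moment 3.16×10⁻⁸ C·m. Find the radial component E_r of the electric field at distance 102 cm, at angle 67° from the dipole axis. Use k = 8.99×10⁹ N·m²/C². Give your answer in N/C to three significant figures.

For a dipole, E_r = (2kp cosθ)/r³.
kp/r³ = (8.99×10⁹)(3.16×10⁻⁸)/(1.02)³ = 267.7 N/C.
E_r = 2·267.7·cos67° = 209.2 N/C.

E_r ≈ 209 N/C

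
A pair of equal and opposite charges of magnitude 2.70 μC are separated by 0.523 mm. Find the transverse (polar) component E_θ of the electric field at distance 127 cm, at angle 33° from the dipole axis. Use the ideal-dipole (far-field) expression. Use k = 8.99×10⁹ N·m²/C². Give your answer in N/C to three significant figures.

Dipole moment p = qd = (2.70×10⁻⁶ C)(5.23×10⁻⁴ m) = 1.412×10⁻⁹ C·m.
For a dipole, E_θ = (kp sinθ)/r³.
kp/r³ = (8.99×10⁹)(1.412×10⁻⁹)/(1.27)³ = 6.197 N/C.
E_θ = 6.197·sin33° = 3.375 N/C.

E_θ ≈ 3.38 N/C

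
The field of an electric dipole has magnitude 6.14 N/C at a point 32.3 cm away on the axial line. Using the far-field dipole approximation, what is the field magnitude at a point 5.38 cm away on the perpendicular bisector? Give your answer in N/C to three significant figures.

Dipole fields scale as 1/r³ in the far field.
The axial field is twice the equatorial field at the same r, so the geometry factor is 1/2.
E₂ = E₁ · (1/2) · (r₁/r₂)³ = 6.14 · 0.5 · (32.3/5.38)³.
(r₁/r₂)³ = (6.004)³ = 216.4.
E₂ ≈ 664.4 N/C.

E ≈ 664 N/C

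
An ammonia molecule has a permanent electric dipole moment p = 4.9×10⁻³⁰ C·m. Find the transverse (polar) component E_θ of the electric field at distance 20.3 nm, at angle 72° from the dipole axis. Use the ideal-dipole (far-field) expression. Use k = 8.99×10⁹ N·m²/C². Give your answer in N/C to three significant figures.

E_θ ≈ 5010 N/C

For a dipole, E_θ = (kp sinθ)/r³.
kp/r³ = (8.99×10⁹)(4.90×10⁻³⁰)/(2.03×10⁻⁸)³ = 5266 N/C.
E_θ = 5266·sin72° = 5008 N/C.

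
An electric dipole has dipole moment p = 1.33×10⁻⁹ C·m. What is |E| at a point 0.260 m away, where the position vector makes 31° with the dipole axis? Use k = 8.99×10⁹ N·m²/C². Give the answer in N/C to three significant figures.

E ≈ 1220 N/C

At angle θ the dipole field magnitude is E = (kp/r³)·√(1 + 3cos²θ).
kp/r³ = (8.99×10⁹)(1.33×10⁻⁹) / (0.260)³ = 680.3 N/C.
√(1 + 3cos²31°) = √(1 + 3·0.7347) = √3.2042 ≈ 1.7900.
E ≈ 680.3 × 1.790 = 1218 N/C.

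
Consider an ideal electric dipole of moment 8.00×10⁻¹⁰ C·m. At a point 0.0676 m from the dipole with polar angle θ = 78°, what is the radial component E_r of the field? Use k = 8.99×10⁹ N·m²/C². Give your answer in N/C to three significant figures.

E_r ≈ 9680 N/C

For a dipole, E_r = (2kp cosθ)/r³.
kp/r³ = (8.99×10⁹)(8.00×10⁻¹⁰)/(0.0676)³ = 2.328×10⁴ N/C.
E_r = 2·2.328×10⁴·cos78° = 9681 N/C.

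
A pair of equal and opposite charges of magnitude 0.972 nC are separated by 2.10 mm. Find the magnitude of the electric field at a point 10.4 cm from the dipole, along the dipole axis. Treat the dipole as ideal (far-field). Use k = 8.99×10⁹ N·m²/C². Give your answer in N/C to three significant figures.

E ≈ 32.6 N/C

Dipole moment p = qd = (9.72×10⁻¹⁰ C)(0.00210 m) = 2.041×10⁻¹² C·m.
On the dipole axis E = 2kp/r³.
E = 2·(8.99×10⁹)(2.041×10⁻¹²) / (0.104)³ = 32.62 N/C.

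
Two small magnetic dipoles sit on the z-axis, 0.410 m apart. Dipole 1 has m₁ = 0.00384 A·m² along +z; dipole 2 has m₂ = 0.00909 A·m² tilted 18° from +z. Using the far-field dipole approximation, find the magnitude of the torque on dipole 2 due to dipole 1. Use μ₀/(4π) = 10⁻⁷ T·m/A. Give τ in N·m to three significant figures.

τ ≈ 3.13×10⁻¹¹ N·m

Dipole B is on the axis of dipole A, so B₁ there is axial: B₁ = (μ₀/4π)·2m₁/r³ along +z.
B₁ = 2(10⁻⁷)(0.00384)/(0.410)³ = 1.114×10⁻⁸ T.
τ = m₂ B₁ sinθ.
τ = (0.00909)(1.114×10⁻⁸)·sin18° = 3.130×10⁻¹¹ N·m.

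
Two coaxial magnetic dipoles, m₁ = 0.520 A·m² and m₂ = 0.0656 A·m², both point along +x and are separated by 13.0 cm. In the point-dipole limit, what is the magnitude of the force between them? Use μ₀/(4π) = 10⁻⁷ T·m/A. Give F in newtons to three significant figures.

F ≈ 7.17×10⁻⁵ N

On-axis B of dipole 1: B = (μ₀/4π)·2m₁/r³. Force on dipole 2: F = m₂·dB/dr.
dB/dr = −(μ₀/4π)·6m₁/r⁴, so |F| = (μ₀/4π)·6m₁m₂/r⁴.
F = 6(10⁻⁷)(0.520)(0.0656)/(0.130)⁴ = 7.166×10⁻⁵ N.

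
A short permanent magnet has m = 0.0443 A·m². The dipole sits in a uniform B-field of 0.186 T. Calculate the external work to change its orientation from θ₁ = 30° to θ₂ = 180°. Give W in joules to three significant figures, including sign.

W_ext = ΔU = −mB cosθ₂ + mB cosθ₁ = mB(cosθ₁ − cosθ₂).
W = (0.0443)(0.186)·(cos30° − cos180°) = (0.008240)·(+1.8660) = 0.01538 J.

W ≈ 0.0154 J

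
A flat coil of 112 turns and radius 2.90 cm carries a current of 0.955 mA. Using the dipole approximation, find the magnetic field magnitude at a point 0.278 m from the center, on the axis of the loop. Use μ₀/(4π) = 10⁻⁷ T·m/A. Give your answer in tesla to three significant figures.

B ≈ 2.63×10⁻⁹ T

m = NIA = NIπa² = 112·(9.55×10⁻⁴)·π·(0.0290)² = 2.826×10⁻⁴ A·m².
On axis B = (μ₀/4π)·2m/r³.
B = 2·(10⁻⁷)·(2.826×10⁻⁴) / (0.278)³ = 2.631×10⁻⁹ T.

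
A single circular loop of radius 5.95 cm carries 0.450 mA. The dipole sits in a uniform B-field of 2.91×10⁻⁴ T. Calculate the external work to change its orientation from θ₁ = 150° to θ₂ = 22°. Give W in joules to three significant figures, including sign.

W ≈ -2.61×10⁻⁹ J

Magnetic moment m = IA = Iπa² = (4.50×10⁻⁴)·π·(0.0595)² = 5.005×10⁻⁶ A·m².
W_ext = ΔU = −mB cosθ₂ + mB cosθ₁ = mB(cosθ₁ − cosθ₂).
W = (5.005×10⁻⁶)(2.91×10⁻⁴)·(cos150° − cos22°) = (1.456×10⁻⁹)·(-1.7932) = -2.612×10⁻⁹ J.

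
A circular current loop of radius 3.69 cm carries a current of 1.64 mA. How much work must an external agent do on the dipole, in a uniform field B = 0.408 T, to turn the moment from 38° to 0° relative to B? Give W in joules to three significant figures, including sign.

W ≈ -6.07×10⁻⁷ J

Magnetic moment m = IA = Iπa² = (0.00164)·π·(0.0369)² = 7.015×10⁻⁶ A·m².
W_ext = ΔU = −mB cosθ₂ + mB cosθ₁ = mB(cosθ₁ − cosθ₂).
W = (7.015×10⁻⁶)(0.408)·(cos38° − cos0°) = (2.862×10⁻⁶)·(-0.2120) = -6.067×10⁻⁷ J.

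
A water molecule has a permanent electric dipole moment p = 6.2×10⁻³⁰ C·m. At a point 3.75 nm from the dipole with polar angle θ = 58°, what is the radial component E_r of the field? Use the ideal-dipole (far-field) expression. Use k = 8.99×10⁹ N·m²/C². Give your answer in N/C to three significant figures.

E_r ≈ 1.12×10⁶ N/C

For a dipole, E_r = (2kp cosθ)/r³.
kp/r³ = (8.99×10⁹)(6.20×10⁻³⁰)/(3.75×10⁻⁹)³ = 1.057×10⁶ N/C.
E_r = 2·1.057×10⁶·cos58° = 1.120×10⁶ N/C.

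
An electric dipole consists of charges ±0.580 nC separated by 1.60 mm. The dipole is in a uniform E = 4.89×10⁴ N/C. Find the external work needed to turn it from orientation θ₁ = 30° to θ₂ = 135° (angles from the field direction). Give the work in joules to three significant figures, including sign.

W ≈ 7.14×10⁻⁸ J

Dipole moment p = qd = (5.80×10⁻¹⁰ C)(0.00160 m) = 9.28×10⁻¹³ C·m.
W_ext = ΔU = U(θ₂) − U(θ₁) = −pE cosθ₂ − (−pE cosθ₁) = pE(cosθ₁ − cosθ₂).
W = (9.28×10⁻¹³)(4.89×10⁴)·(cos30° − cos135°) = (4.538×10⁻⁸)·(+1.5731) = 7.139×10⁻⁸ J.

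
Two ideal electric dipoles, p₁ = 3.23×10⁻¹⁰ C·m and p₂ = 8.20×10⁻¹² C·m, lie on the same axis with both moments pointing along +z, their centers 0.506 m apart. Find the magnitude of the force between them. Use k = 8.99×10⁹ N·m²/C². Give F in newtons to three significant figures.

On-axis field of dipole 1 at distance r: E = 2kp₁/r³. Force on dipole 2 is F = p₂·dE/dr (gradient along axis).
dE/dr = −6kp₁/r⁴, so |F| = 6kp₁p₂/r⁴ (attractive for aligned moments).
F = 6(8.99×10⁹)(3.23×10⁻¹⁰)(8.20×10⁻¹²)/(0.506)⁴ = 2.179×10⁻⁹ N.

F ≈ 2.18×10⁻⁹ N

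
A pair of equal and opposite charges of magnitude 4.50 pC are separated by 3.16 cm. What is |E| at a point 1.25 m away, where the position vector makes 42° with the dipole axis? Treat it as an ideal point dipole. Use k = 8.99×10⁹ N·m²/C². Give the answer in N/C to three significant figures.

E ≈ 0.00107 N/C

Dipole moment p = qd = (4.50×10⁻¹² C)(0.0316 m) = 1.422×10⁻¹³ C·m.
At angle θ the dipole field magnitude is E = (kp/r³)·√(1 + 3cos²θ).
kp/r³ = (8.99×10⁹)(1.422×10⁻¹³) / (1.25)³ = 6.545×10⁻⁴ N/C.
√(1 + 3cos²42°) = √(1 + 3·0.5523) = √2.6568 ≈ 1.6300.
E ≈ 6.545×10⁻⁴ × 1.630 = 0.001067 N/C.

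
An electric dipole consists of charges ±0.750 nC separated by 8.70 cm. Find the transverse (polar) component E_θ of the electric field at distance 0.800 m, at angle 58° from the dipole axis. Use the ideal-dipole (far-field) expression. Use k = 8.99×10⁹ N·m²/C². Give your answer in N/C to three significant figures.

E_θ ≈ 0.972 N/C

Dipole moment p = qd = (7.50×10⁻¹⁰ C)(0.0870 m) = 6.525×10⁻¹¹ C·m.
For a dipole, E_θ = (kp sinθ)/r³.
kp/r³ = (8.99×10⁹)(6.525×10⁻¹¹)/(0.800)³ = 1.146 N/C.
E_θ = 1.146·sin58° = 0.9716 N/C.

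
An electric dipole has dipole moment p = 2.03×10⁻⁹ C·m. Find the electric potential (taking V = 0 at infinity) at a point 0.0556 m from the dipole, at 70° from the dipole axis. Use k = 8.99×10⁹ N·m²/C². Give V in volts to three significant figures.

The dipole potential is V = kp cosθ / r².
V = (8.99×10⁹)(2.03×10⁻⁹)·cos70° / (0.0556)² = 2019 V.

V ≈ 2020 V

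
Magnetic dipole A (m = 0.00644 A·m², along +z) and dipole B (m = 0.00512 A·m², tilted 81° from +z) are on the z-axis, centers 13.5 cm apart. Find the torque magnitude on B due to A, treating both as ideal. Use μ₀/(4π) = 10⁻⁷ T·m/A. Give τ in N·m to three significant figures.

Dipole B is on the axis of dipole A, so B₁ there is axial: B₁ = (μ₀/4π)·2m₁/r³ along +z.
B₁ = 2(10⁻⁷)(0.00644)/(0.135)³ = 5.235×10⁻⁷ T.
τ = m₂ B₁ sinθ.
τ = (0.00512)(5.235×10⁻⁷)·sin81° = 2.647×10⁻⁹ N·m.

τ ≈ 2.65×10⁻⁹ N·m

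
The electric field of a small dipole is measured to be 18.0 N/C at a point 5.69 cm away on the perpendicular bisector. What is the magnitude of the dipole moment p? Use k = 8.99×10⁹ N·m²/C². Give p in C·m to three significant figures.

In the equatorial plane E = kp/r³, so p = Er³/(k).
p = (18.0)·(0.0569)³ / (8.99×10⁹) = 3.688×10⁻¹³ C·m.

p ≈ 3.69×10⁻¹³ C·m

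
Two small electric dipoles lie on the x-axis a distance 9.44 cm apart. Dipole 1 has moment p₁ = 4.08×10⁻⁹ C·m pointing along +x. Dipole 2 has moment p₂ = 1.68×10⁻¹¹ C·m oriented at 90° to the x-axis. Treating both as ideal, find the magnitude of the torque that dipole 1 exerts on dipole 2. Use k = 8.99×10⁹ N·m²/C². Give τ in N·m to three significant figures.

The second dipole sits on the axis of the first, so the field there is axial: E₁ = 2kp₁/r³ along +x.
E₁ = 2(8.99×10⁹)(4.08×10⁻⁹)/(0.0944)³ = 8.720×10⁴ N/C.
Torque on the second dipole: τ = p₂ E₁ sinθ.
τ = (1.68×10⁻¹¹)(8.720×10⁴)·sin90° = 1.465×10⁻⁶ N·m.

τ ≈ 1.47×10⁻⁶ N·m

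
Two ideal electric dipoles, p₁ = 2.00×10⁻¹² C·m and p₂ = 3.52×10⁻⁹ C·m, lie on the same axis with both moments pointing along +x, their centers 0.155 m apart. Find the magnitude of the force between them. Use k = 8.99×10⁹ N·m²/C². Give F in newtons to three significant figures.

On-axis field of dipole 1 at distance r: E = 2kp₁/r³. Force on dipole 2 is F = p₂·dE/dr (gradient along axis).
dE/dr = −6kp₁/r⁴, so |F| = 6kp₁p₂/r⁴ (attractive for aligned moments).
F = 6(8.99×10⁹)(2.00×10⁻¹²)(3.52×10⁻⁹)/(0.155)⁴ = 6.579×10⁻⁷ N.

F ≈ 6.58×10⁻⁷ N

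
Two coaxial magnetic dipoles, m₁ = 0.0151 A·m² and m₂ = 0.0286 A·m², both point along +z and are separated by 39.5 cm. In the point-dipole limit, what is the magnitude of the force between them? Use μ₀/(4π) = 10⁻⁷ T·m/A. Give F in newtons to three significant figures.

On-axis B of dipole 1: B = (μ₀/4π)·2m₁/r³. Force on dipole 2: F = m₂·dB/dr.
dB/dr = −(μ₀/4π)·6m₁/r⁴, so |F| = (μ₀/4π)·6m₁m₂/r⁴.
F = 6(10⁻⁷)(0.0151)(0.0286)/(0.395)⁴ = 1.064×10⁻⁸ N.

F ≈ 1.06×10⁻⁸ N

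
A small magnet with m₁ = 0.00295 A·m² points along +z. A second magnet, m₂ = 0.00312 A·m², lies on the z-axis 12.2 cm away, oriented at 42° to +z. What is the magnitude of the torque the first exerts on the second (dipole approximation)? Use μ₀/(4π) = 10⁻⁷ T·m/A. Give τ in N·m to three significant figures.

Dipole B is on the axis of dipole A, so B₁ there is axial: B₁ = (μ₀/4π)·2m₁/r³ along +z.
B₁ = 2(10⁻⁷)(0.00295)/(0.122)³ = 3.249×10⁻⁷ T.
τ = m₂ B₁ sinθ.
τ = (0.00312)(3.249×10⁻⁷)·sin42° = 6.783×10⁻¹⁰ N·m.

τ ≈ 6.78×10⁻¹⁰ N·m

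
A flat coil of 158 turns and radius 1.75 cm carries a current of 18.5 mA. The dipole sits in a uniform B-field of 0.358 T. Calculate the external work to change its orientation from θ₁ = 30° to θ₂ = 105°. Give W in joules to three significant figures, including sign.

m = NIA = NIπa² = 158·(0.0185)·π·(0.0175)² = 0.002812 A·m².
W_ext = ΔU = −mB cosθ₂ + mB cosθ₁ = mB(cosθ₁ − cosθ₂).
W = (0.002812)(0.358)·(cos30° − cos105°) = (0.001007)·(+1.1248) = 0.001132 J.

W ≈ 0.00113 J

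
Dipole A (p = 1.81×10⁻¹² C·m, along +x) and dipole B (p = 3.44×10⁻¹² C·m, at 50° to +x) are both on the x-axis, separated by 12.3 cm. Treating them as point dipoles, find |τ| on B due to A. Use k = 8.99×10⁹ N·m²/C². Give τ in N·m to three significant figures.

The second dipole sits on the axis of the first, so the field there is axial: E₁ = 2kp₁/r³ along +x.
E₁ = 2(8.99×10⁹)(1.81×10⁻¹²)/(0.123)³ = 17.49 N/C.
Torque on the second dipole: τ = p₂ E₁ sinθ.
τ = (3.44×10⁻¹²)(17.49)·sin50° = 4.609×10⁻¹¹ N·m.

τ ≈ 4.61×10⁻¹¹ N·m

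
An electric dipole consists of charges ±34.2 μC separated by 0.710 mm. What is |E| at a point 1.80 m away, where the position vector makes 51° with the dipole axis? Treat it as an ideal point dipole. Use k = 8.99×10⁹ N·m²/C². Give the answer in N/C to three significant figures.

Dipole moment p = qd = (3.42×10⁻⁵ C)(7.10×10⁻⁴ m) = 2.428×10⁻⁸ C·m.
At angle θ the dipole field magnitude is E = (kp/r³)·√(1 + 3cos²θ).
kp/r³ = (8.99×10⁹)(2.428×10⁻⁸) / (1.80)³ = 37.43 N/C.
√(1 + 3cos²51°) = √(1 + 3·0.3960) = √2.1881 ≈ 1.4792.
E ≈ 37.43 × 1.479 = 55.36 N/C.

E ≈ 55.4 N/C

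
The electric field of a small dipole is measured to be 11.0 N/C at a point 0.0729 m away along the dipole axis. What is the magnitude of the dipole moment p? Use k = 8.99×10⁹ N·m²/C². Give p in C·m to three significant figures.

p ≈ 2.37×10⁻¹³ C·m

On axis E = 2kp/r³, so p = Er³/(2k).
p = (11.0)·(0.0729)³ / (2·8.99×10⁹) = 2.370×10⁻¹³ C·m.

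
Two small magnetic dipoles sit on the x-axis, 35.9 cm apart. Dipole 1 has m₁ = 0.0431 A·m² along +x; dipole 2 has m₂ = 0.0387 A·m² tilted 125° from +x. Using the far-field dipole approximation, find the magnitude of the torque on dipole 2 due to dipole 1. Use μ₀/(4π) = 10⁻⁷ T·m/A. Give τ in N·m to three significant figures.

τ ≈ 5.91×10⁻⁹ N·m

Dipole B is on the axis of dipole A, so B₁ there is axial: B₁ = (μ₀/4π)·2m₁/r³ along +x.
B₁ = 2(10⁻⁷)(0.0431)/(0.359)³ = 1.863×10⁻⁷ T.
τ = m₂ B₁ sinθ.
τ = (0.0387)(1.863×10⁻⁷)·sin125° = 5.906×10⁻⁹ N·m.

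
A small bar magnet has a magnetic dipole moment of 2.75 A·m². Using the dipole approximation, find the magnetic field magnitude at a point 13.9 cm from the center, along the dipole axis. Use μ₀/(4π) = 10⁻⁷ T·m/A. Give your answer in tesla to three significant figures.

B ≈ 2.05×10⁻⁴ T

On axis B = (μ₀/4π)·2m/r³.
B = 2·(10⁻⁷)·(2.75) / (0.139)³ = 2.048×10⁻⁴ T.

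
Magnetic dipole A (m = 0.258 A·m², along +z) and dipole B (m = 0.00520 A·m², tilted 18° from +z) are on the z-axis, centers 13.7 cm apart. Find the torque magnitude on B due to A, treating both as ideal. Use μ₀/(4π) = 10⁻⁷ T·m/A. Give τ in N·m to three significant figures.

τ ≈ 3.22×10⁻⁸ N·m

Dipole B is on the axis of dipole A, so B₁ there is axial: B₁ = (μ₀/4π)·2m₁/r³ along +z.
B₁ = 2(10⁻⁷)(0.258)/(0.137)³ = 2.007×10⁻⁵ T.
τ = m₂ B₁ sinθ.
τ = (0.00520)(2.007×10⁻⁵)·sin18° = 3.225×10⁻⁸ N·m.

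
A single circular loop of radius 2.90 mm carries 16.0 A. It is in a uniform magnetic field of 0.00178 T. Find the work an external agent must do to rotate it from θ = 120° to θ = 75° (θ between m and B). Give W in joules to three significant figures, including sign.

W ≈ -5.71×10⁻⁷ J

Magnetic moment m = IA = Iπa² = (16.0)·π·(0.00290)² = 4.227×10⁻⁴ A·m².
W_ext = ΔU = −mB cosθ₂ + mB cosθ₁ = mB(cosθ₁ − cosθ₂).
W = (4.227×10⁻⁴)(0.00178)·(cos120° − cos75°) = (7.524×10⁻⁷)·(-0.7588) = -5.709×10⁻⁷ J.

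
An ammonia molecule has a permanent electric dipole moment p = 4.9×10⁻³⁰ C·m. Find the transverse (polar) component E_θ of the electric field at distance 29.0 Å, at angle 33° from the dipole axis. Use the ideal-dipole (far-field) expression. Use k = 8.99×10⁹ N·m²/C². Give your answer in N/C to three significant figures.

E_θ ≈ 9.84×10⁵ N/C

For a dipole, E_θ = (kp sinθ)/r³.
kp/r³ = (8.99×10⁹)(4.90×10⁻³⁰)/(2.90×10⁻⁹)³ = 1.806×10⁶ N/C.
E_θ = 1.806×10⁶·sin33° = 9.837×10⁵ N/C.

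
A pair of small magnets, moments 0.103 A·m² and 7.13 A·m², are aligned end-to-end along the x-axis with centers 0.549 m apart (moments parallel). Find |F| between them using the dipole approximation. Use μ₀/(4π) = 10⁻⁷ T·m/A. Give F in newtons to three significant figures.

On-axis B of dipole 1: B = (μ₀/4π)·2m₁/r³. Force on dipole 2: F = m₂·dB/dr.
dB/dr = −(μ₀/4π)·6m₁/r⁴, so |F| = (μ₀/4π)·6m₁m₂/r⁴.
F = 6(10⁻⁷)(0.103)(7.13)/(0.549)⁴ = 4.851×10⁻⁶ N.

F ≈ 4.85×10⁻⁶ N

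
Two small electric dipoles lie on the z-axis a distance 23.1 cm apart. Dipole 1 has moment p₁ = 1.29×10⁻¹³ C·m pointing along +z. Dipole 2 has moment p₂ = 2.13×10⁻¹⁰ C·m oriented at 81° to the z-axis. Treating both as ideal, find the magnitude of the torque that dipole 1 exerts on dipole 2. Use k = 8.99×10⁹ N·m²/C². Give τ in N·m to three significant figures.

τ ≈ 3.96×10⁻¹¹ N·m

The second dipole sits on the axis of the first, so the field there is axial: E₁ = 2kp₁/r³ along +z.
E₁ = 2(8.99×10⁹)(1.29×10⁻¹³)/(0.231)³ = 0.1882 N/C.
Torque on the second dipole: τ = p₂ E₁ sinθ.
τ = (2.13×10⁻¹⁰)(0.1882)·sin81° = 3.959×10⁻¹¹ N·m.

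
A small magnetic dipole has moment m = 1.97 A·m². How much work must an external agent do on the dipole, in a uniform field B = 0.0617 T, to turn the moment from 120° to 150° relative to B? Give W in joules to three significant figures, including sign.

W ≈ 0.0445 J

W_ext = ΔU = −mB cosθ₂ + mB cosθ₁ = mB(cosθ₁ − cosθ₂).
W = (1.97)(0.0617)·(cos120° − cos150°) = (0.1215)·(+0.3660) = 0.04449 J.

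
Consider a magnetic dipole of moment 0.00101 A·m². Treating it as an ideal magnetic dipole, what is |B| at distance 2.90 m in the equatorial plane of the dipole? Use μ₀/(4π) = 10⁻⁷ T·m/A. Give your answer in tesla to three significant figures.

B ≈ 4.14×10⁻¹² T

In the equatorial plane B = (μ₀/4π)·m/r³ (half the axial value).
B = (10⁻⁷)·(0.00101) / (2.90)³ = 4.141×10⁻¹² T.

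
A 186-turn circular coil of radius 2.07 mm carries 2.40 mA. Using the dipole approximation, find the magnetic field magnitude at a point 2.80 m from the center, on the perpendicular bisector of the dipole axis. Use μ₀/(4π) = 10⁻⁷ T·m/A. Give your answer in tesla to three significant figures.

B ≈ 2.74×10⁻¹⁴ T

m = NIA = NIπa² = 186·(0.00240)·π·(0.00207)² = 6.009×10⁻⁶ A·m².
In the equatorial plane B = (μ₀/4π)·m/r³ (half the axial value).
B = (10⁻⁷)·(6.009×10⁻⁶) / (2.80)³ = 2.737×10⁻¹⁴ T.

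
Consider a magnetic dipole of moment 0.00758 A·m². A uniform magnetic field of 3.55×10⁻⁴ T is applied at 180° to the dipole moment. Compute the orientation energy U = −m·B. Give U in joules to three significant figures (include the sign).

U ≈ 2.69×10⁻⁶ J

U = −m·B = −mB cosθ.
U = −(0.00758)(3.55×10⁻⁴)·cos180° = 2.691×10⁻⁶ J.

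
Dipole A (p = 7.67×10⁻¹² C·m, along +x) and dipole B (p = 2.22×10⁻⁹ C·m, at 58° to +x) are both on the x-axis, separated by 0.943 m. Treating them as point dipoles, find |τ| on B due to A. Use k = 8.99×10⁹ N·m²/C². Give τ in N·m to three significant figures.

τ ≈ 3.10×10⁻¹⁰ N·m

The second dipole sits on the axis of the first, so the field there is axial: E₁ = 2kp₁/r³ along +x.
E₁ = 2(8.99×10⁹)(7.67×10⁻¹²)/(0.943)³ = 0.1645 N/C.
Torque on the second dipole: τ = p₂ E₁ sinθ.
τ = (2.22×10⁻⁹)(0.1645)·sin58° = 3.096×10⁻¹⁰ N·m.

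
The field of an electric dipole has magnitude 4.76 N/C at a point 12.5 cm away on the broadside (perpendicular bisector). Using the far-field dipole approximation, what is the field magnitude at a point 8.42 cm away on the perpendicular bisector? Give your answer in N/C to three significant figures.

Dipole fields scale as 1/r³ in the far field; the geometry is the same at both points.
E₂ = E₁ · (r₁/r₂)³ = 4.76 · (12.5/8.42)³.
(r₁/r₂)³ = (1.485)³ = 3.272.
E₂ ≈ 15.57 N/C.

E ≈ 15.6 N/C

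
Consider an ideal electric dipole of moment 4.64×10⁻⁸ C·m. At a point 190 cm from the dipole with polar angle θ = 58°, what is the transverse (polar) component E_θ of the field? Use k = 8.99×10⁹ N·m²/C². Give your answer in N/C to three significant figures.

E_θ ≈ 51.6 N/C

For a dipole, E_θ = (kp sinθ)/r³.
kp/r³ = (8.99×10⁹)(4.64×10⁻⁸)/(1.90)³ = 60.82 N/C.
E_θ = 60.82·sin58° = 51.57 N/C.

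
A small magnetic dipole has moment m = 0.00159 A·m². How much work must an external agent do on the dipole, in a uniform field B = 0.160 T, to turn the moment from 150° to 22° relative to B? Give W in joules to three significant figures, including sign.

W ≈ -4.56×10⁻⁴ J

W_ext = ΔU = −mB cosθ₂ + mB cosθ₁ = mB(cosθ₁ − cosθ₂).
W = (0.00159)(0.160)·(cos150° − cos22°) = (2.544×10⁻⁴)·(-1.7932) = -4.562×10⁻⁴ J.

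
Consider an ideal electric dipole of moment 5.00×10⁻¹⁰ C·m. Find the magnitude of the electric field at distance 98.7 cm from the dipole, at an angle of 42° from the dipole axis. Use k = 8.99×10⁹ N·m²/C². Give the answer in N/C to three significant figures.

E ≈ 7.62 N/C

At angle θ the dipole field magnitude is E = (kp/r³)·√(1 + 3cos²θ).
kp/r³ = (8.99×10⁹)(5.00×10⁻¹⁰) / (0.987)³ = 4.675 N/C.
√(1 + 3cos²42°) = √(1 + 3·0.5523) = √2.6568 ≈ 1.6300.
E ≈ 4.675 × 1.630 = 7.620 N/C.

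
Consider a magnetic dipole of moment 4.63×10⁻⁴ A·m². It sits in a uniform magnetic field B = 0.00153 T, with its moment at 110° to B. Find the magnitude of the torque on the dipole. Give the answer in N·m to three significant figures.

τ ≈ 6.66×10⁻⁷ N·m

Torque on a magnetic dipole: τ = mB sinθ.
τ = (4.63×10⁻⁴)(0.00153)·sin110° = 6.657×10⁻⁷ N·m.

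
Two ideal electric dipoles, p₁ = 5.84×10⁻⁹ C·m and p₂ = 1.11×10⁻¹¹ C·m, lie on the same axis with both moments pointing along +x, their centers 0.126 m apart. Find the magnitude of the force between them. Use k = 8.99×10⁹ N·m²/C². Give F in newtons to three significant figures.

F ≈ 1.39×10⁻⁵ N

On-axis field of dipole 1 at distance r: E = 2kp₁/r³. Force on dipole 2 is F = p₂·dE/dr (gradient along axis).
dE/dr = −6kp₁/r⁴, so |F| = 6kp₁p₂/r⁴ (attractive for aligned moments).
F = 6(8.99×10⁹)(5.84×10⁻⁹)(1.11×10⁻¹¹)/(0.126)⁴ = 1.387×10⁻⁵ N.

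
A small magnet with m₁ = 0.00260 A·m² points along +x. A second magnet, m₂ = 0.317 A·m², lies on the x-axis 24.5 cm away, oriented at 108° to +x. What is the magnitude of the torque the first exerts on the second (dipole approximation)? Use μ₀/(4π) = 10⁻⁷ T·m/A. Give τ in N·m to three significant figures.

Dipole B is on the axis of dipole A, so B₁ there is axial: B₁ = (μ₀/4π)·2m₁/r³ along +x.
B₁ = 2(10⁻⁷)(0.00260)/(0.245)³ = 3.536×10⁻⁸ T.
τ = m₂ B₁ sinθ.
τ = (0.317)(3.536×10⁻⁸)·sin108° = 1.066×10⁻⁸ N·m.

τ ≈ 1.07×10⁻⁸ N·m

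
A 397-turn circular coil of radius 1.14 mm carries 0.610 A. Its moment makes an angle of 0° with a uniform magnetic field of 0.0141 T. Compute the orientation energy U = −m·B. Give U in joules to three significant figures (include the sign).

U ≈ -1.39×10⁻⁵ J

m = NIA = NIπa² = 397·(0.610)·π·(0.00114)² = 9.887×10⁻⁴ A·m².
U = −m·B = −mB cosθ.
U = −(9.887×10⁻⁴)(0.0141)·cos0° = -1.394×10⁻⁵ J.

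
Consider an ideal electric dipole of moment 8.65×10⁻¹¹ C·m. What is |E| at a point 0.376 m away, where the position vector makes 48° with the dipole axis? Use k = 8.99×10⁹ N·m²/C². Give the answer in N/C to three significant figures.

E ≈ 22.4 N/C

At angle θ the dipole field magnitude is E = (kp/r³)·√(1 + 3cos²θ).
kp/r³ = (8.99×10⁹)(8.65×10⁻¹¹) / (0.376)³ = 14.63 N/C.
√(1 + 3cos²48°) = √(1 + 3·0.4477) = √2.3432 ≈ 1.5308.
E ≈ 14.63 × 1.531 = 22.39 N/C.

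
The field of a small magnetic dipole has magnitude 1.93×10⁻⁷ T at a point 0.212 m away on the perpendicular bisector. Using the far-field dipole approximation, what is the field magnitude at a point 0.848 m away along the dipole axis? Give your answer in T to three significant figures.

B ≈ 6.03×10⁻⁹ T

Dipole fields scale as 1/r³ in the far field.
The axial field is twice the equatorial field at the same r, so the geometry factor is 2/1.
B₂ = B₁ · (2/1) · (r₁/r₂)³ = 1.93×10⁻⁷ · 2 · (0.212/0.848)³.
(r₁/r₂)³ = (0.25)³ = 0.01562.
B₂ ≈ 6.031×10⁻⁹ T.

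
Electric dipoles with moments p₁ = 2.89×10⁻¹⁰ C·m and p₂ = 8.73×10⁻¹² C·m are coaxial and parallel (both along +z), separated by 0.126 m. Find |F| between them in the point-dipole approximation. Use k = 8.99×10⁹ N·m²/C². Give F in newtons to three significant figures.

F ≈ 5.40×10⁻⁷ N

On-axis field of dipole 1 at distance r: E = 2kp₁/r³. Force on dipole 2 is F = p₂·dE/dr (gradient along axis).
dE/dr = −6kp₁/r⁴, so |F| = 6kp₁p₂/r⁴ (attractive for aligned moments).
F = 6(8.99×10⁹)(2.89×10⁻¹⁰)(8.73×10⁻¹²)/(0.126)⁴ = 5.399×10⁻⁷ N.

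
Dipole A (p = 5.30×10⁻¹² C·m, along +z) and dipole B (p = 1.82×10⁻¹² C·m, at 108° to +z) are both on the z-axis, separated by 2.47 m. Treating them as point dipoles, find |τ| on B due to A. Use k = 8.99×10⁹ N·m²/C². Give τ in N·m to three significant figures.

The second dipole sits on the axis of the first, so the field there is axial: E₁ = 2kp₁/r³ along +z.
E₁ = 2(8.99×10⁹)(5.30×10⁻¹²)/(2.47)³ = 0.006324 N/C.
Torque on the second dipole: τ = p₂ E₁ sinθ.
τ = (1.82×10⁻¹²)(0.006324)·sin108° = 1.095×10⁻¹⁴ N·m.

τ ≈ 1.09×10⁻¹⁴ N·m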